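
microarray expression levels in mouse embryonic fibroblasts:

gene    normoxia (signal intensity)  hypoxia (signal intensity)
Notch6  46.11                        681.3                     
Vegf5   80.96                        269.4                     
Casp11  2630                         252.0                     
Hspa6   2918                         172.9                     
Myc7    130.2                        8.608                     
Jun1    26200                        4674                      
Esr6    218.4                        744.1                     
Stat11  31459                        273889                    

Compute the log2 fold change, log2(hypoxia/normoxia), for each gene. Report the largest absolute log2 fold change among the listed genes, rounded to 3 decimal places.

4.077

log2(681.3/46.11) = 3.885  (Notch6)
log2(269.4/80.96) = 1.734  (Vegf5)
log2(252.0/2630) = -3.384  (Casp11)
log2(172.9/2918) = -4.077  (Hspa6)
log2(8.608/130.2) = -3.919  (Myc7)
log2(4674/26200) = -2.487  (Jun1)
log2(744.1/218.4) = 1.769  (Esr6)
log2(273889/31459) = 3.122  (Stat11)
The largest magnitude belongs to Hspa6.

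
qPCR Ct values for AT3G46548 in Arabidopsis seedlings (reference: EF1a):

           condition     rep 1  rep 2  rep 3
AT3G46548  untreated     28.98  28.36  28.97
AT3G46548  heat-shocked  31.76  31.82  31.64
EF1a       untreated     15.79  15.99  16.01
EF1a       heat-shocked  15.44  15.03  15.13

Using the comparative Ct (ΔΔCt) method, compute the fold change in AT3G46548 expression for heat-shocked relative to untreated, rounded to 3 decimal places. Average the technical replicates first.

Mean Ct: AT3G46548 untreated 28.770; AT3G46548 heat-shocked 31.740; EF1a untreated 15.930; EF1a heat-shocked 15.200
ΔCt(untreated) = 28.770 − 15.930 = 12.840
ΔCt(heat-shocked) = 31.740 − 15.200 = 16.540
ΔΔCt = 16.540 − 12.840 = 3.700
Fold change = 2^(−3.700) = 0.0769

0.077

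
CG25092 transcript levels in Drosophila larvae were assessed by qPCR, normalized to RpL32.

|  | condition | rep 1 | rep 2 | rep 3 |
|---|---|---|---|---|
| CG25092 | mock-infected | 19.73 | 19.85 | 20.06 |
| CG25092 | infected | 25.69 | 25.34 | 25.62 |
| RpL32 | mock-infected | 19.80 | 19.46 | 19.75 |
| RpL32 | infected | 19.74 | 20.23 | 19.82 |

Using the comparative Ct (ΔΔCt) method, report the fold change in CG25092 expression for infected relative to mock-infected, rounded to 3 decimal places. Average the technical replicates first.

0.024

Mean Ct: CG25092 mock-infected 19.880; CG25092 infected 25.550; RpL32 mock-infected 19.670; RpL32 infected 19.930
ΔCt(mock-infected) = 19.880 − 19.670 = 0.210
ΔCt(infected) = 25.550 − 19.930 = 5.620
ΔΔCt = 5.620 − 0.210 = 5.410
Fold change = 2^(−5.410) = 0.0235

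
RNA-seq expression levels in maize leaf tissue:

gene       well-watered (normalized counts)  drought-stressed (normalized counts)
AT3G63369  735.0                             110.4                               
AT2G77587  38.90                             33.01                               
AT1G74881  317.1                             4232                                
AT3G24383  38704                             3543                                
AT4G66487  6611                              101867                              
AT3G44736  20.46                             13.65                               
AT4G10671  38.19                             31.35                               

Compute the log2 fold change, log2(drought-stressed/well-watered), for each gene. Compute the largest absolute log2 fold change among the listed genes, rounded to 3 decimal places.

3.946

log2(110.4/735.0) = -2.735  (AT3G63369)
log2(33.01/38.90) = -0.237  (AT2G77587)
log2(4232/317.1) = 3.738  (AT1G74881)
log2(3543/38704) = -3.449  (AT3G24383)
log2(101867/6611) = 3.946  (AT4G66487)
log2(13.65/20.46) = -0.584  (AT3G44736)
log2(31.35/38.19) = -0.285  (AT4G10671)
The largest magnitude belongs to AT4G66487.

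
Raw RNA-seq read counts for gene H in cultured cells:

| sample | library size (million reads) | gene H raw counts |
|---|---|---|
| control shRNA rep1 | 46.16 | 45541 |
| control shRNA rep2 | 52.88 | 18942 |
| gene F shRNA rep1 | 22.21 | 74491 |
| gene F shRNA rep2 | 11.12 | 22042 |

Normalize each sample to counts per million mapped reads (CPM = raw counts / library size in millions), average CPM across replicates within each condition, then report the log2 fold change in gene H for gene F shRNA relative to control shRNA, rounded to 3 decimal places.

1.988

CPM(control shRNA rep1) = 45541 / 46.16 = 986.5901
CPM(control shRNA rep2) = 18942 / 52.88 = 358.2073
CPM(gene F shRNA rep1) = 74491 / 22.21 = 3353.9397
CPM(gene F shRNA rep2) = 22042 / 11.12 = 1982.1942
mean CPM(control shRNA) = 672.3987; mean CPM(gene F shRNA) = 2668.0670
Fold change = 2668.0670 / 672.3987 = 3.96798
log2(3.96798) = 1.9884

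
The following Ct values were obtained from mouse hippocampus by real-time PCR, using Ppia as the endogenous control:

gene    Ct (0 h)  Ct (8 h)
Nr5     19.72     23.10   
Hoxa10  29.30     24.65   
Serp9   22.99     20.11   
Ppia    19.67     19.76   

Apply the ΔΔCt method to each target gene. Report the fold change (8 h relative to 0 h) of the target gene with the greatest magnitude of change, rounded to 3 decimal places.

Nr5: ΔΔCt = (23.10−19.76) − (19.72−19.67) = 3.34 − 0.05 = 3.29; fold change = 2^-3.29 = 0.102
Hoxa10: ΔΔCt = (24.65−19.76) − (29.30−19.67) = 4.89 − 9.63 = -4.74; fold change = 2^4.74 = 26.723
Serp9: ΔΔCt = (20.11−19.76) − (22.99−19.67) = 0.35 − 3.32 = -2.97; fold change = 2^2.97 = 7.835
Hoxa10 has the largest |ΔΔCt| = 4.74.

26.723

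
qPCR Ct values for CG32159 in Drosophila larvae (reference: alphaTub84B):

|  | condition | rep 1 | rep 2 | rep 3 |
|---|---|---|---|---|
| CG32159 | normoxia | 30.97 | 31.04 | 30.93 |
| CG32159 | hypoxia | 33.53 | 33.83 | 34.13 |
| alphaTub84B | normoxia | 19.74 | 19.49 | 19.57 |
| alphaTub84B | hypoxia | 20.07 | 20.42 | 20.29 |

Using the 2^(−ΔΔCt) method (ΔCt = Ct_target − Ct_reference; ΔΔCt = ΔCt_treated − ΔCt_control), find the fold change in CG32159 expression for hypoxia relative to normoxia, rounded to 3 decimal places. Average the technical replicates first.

Mean Ct: CG32159 normoxia 30.980; CG32159 hypoxia 33.830; alphaTub84B normoxia 19.600; alphaTub84B hypoxia 20.260
ΔCt(normoxia) = 30.980 − 19.600 = 11.380
ΔCt(hypoxia) = 33.830 − 20.260 = 13.570
ΔΔCt = 13.570 − 11.380 = 2.190
Fold change = 2^(−2.190) = 0.2192

0.219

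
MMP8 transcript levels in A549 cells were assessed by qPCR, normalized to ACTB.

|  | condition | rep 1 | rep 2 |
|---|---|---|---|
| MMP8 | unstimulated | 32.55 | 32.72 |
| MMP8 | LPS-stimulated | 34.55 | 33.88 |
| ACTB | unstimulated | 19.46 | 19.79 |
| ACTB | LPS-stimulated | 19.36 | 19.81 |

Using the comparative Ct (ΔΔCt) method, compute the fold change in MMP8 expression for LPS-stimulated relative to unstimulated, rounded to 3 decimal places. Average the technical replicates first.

0.325

Mean Ct: MMP8 unstimulated 32.635; MMP8 LPS-stimulated 34.215; ACTB unstimulated 19.625; ACTB LPS-stimulated 19.585
ΔCt(unstimulated) = 32.635 − 19.625 = 13.010
ΔCt(LPS-stimulated) = 34.215 − 19.585 = 14.630
ΔΔCt = 14.630 − 13.010 = 1.620
Fold change = 2^(−1.620) = 0.3253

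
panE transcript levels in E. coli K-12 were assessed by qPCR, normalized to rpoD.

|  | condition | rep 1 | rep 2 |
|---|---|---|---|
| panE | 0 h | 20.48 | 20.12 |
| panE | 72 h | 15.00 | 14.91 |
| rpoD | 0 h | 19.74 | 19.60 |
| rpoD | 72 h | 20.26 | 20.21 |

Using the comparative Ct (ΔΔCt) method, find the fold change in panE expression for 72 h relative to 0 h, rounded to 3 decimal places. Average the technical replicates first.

60.129

Mean Ct: panE 0 h 20.300; panE 72 h 14.955; rpoD 0 h 19.670; rpoD 72 h 20.235
ΔCt(0 h) = 20.300 − 19.670 = 0.630
ΔCt(72 h) = 14.955 − 20.235 = -5.280
ΔΔCt = -5.280 − 0.630 = -5.910
Fold change = 2^(−(-5.910)) = 2^5.910 = 60.1295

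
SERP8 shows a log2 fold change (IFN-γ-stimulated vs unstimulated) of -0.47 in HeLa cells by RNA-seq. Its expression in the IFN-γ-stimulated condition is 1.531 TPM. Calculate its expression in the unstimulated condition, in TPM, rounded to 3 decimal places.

Fold change = 2^(-0.47) = 0.7220
unstimulated expression = 1.531 / 0.7220 = 2.121

2.121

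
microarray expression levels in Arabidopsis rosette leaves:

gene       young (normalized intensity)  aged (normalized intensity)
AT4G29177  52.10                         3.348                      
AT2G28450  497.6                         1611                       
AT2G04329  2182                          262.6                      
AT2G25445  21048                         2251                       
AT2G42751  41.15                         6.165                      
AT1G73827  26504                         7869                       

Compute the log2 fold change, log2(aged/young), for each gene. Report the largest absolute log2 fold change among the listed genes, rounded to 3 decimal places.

log2(3.348/52.10) = -3.960  (AT4G29177)
log2(1611/497.6) = 1.695  (AT2G28450)
log2(262.6/2182) = -3.055  (AT2G04329)
log2(2251/21048) = -3.225  (AT2G25445)
log2(6.165/41.15) = -2.739  (AT2G42751)
log2(7869/26504) = -1.752  (AT1G73827)
The largest magnitude belongs to AT4G29177.

3.960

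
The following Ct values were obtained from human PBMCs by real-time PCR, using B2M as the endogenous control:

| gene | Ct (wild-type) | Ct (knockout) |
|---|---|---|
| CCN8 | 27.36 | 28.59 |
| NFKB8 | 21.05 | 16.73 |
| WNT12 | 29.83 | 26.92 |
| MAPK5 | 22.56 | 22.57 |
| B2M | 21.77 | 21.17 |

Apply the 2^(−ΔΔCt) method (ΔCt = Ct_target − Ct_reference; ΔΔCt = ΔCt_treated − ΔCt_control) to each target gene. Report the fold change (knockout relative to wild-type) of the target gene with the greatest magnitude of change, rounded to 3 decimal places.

CCN8: ΔΔCt = (28.59−21.17) − (27.36−21.77) = 7.42 − 5.59 = 1.83; fold change = 2^-1.83 = 0.281
NFKB8: ΔΔCt = (16.73−21.17) − (21.05−21.77) = -4.44 − (-0.72) = -3.72; fold change = 2^3.72 = 13.177
WNT12: ΔΔCt = (26.92−21.17) − (29.83−21.77) = 5.75 − 8.06 = -2.31; fold change = 2^2.31 = 4.959
MAPK5: ΔΔCt = (22.57−21.17) − (22.56−21.77) = 1.40 − 0.79 = 0.61; fold change = 2^-0.61 = 0.655
NFKB8 has the largest |ΔΔCt| = 3.72.

13.177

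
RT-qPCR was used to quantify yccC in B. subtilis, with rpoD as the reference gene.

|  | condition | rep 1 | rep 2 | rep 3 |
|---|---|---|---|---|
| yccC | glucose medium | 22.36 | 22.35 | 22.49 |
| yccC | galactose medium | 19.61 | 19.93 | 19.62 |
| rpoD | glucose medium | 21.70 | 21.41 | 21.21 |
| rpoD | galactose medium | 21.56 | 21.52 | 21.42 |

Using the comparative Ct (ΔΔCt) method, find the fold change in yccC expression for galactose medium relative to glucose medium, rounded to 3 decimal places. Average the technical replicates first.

Mean Ct: yccC glucose medium 22.400; yccC galactose medium 19.720; rpoD glucose medium 21.440; rpoD galactose medium 21.500
ΔCt(glucose medium) = 22.400 − 21.440 = 0.960
ΔCt(galactose medium) = 19.720 − 21.500 = -1.780
ΔΔCt = -1.780 − 0.960 = -2.740
Fold change = 2^(−(-2.740)) = 2^2.740 = 6.6807

6.681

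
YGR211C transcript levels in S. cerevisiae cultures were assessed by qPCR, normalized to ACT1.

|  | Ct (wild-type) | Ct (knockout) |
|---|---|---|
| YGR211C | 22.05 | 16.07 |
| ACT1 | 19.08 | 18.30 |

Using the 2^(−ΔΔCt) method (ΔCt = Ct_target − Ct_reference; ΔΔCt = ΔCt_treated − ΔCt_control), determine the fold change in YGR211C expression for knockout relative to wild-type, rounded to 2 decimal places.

ΔCt(wild-type) = 22.050 − 19.080 = 2.970
ΔCt(knockout) = 16.070 − 18.300 = -2.230
ΔΔCt = -2.230 − 2.970 = -5.200
Fold change = 2^(−(-5.200)) = 2^5.200 = 36.758

36.76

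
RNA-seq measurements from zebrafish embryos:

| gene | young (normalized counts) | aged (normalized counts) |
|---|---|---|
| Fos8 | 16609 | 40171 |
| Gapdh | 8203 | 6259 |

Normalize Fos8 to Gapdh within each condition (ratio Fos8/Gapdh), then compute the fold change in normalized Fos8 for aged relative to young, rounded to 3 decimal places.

Fos8/Gapdh (young) = 16609 / 8203 = 2.0247
Fos8/Gapdh (aged) = 40171 / 6259 = 6.4181
Fold change = 6.4181 / 2.0247 = 3.1698

3.170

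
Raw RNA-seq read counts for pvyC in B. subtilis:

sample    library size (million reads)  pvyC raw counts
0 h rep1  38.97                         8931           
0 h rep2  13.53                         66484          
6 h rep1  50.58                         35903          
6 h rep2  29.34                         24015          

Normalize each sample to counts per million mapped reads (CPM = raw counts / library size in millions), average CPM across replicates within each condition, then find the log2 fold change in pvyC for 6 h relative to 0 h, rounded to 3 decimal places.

-1.751

CPM(0 h rep1) = 8931 / 38.97 = 229.1763
CPM(0 h rep2) = 66484 / 13.53 = 4913.8211
CPM(6 h rep1) = 35903 / 50.58 = 709.8260
CPM(6 h rep2) = 24015 / 29.34 = 818.5072
mean CPM(0 h) = 2571.4987; mean CPM(6 h) = 764.1666
Fold change = 764.1666 / 2571.4987 = 0.29717
log2(0.29717) = -1.7507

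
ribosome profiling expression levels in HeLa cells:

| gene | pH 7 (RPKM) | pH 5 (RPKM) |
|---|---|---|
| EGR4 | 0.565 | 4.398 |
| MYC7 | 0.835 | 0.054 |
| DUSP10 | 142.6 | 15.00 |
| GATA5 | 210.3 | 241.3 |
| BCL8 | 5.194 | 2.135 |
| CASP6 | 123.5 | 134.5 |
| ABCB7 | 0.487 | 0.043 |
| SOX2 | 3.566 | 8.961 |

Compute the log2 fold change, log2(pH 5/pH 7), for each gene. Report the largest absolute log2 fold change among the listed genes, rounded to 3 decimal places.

3.951

log2(4.398/0.565) = 2.961  (EGR4)
log2(0.054/0.835) = -3.951  (MYC7)
log2(15.00/142.6) = -3.249  (DUSP10)
log2(241.3/210.3) = 0.198  (GATA5)
log2(2.135/5.194) = -1.283  (BCL8)
log2(134.5/123.5) = 0.123  (CASP6)
log2(0.043/0.487) = -3.502  (ABCB7)
log2(8.961/3.566) = 1.329  (SOX2)
The largest magnitude belongs to MYC7.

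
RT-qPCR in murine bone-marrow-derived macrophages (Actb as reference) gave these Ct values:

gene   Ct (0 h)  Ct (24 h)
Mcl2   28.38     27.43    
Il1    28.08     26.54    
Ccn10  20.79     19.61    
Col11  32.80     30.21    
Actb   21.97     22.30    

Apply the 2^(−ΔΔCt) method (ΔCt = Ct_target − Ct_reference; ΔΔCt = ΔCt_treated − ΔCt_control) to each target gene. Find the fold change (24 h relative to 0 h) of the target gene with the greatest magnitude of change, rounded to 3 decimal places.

7.568

Mcl2: ΔΔCt = (27.43−22.30) − (28.38−21.97) = 5.13 − 6.41 = -1.28; fold change = 2^1.28 = 2.428
Il1: ΔΔCt = (26.54−22.30) − (28.08−21.97) = 4.24 − 6.11 = -1.87; fold change = 2^1.87 = 3.655
Ccn10: ΔΔCt = (19.61−22.30) − (20.79−21.97) = -2.69 − (-1.18) = -1.51; fold change = 2^1.51 = 2.848
Col11: ΔΔCt = (30.21−22.30) − (32.80−21.97) = 7.91 − 10.83 = -2.92; fold change = 2^2.92 = 7.568
Col11 has the largest |ΔΔCt| = 2.92.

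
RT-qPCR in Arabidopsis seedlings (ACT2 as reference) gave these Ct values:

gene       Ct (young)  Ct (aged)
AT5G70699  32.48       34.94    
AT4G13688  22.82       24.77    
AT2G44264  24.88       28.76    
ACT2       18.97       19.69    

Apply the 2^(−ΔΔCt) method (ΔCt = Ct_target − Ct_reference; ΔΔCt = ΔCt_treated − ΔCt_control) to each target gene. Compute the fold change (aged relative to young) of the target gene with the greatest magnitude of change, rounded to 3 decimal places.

0.112

AT5G70699: ΔΔCt = (34.94−19.69) − (32.48−18.97) = 15.25 − 13.51 = 1.74; fold change = 2^-1.74 = 0.299
AT4G13688: ΔΔCt = (24.77−19.69) − (22.82−18.97) = 5.08 − 3.85 = 1.23; fold change = 2^-1.23 = 0.426
AT2G44264: ΔΔCt = (28.76−19.69) − (24.88−18.97) = 9.07 − 5.91 = 3.16; fold change = 2^-3.16 = 0.112
AT2G44264 has the largest |ΔΔCt| = 3.16.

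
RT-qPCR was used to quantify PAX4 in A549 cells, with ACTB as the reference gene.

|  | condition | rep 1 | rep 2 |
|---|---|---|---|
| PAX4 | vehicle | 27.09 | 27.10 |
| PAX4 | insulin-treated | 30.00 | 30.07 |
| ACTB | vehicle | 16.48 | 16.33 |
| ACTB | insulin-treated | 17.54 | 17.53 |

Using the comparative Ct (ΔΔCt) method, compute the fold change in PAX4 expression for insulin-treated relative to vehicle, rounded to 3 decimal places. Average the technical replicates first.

Mean Ct: PAX4 vehicle 27.095; PAX4 insulin-treated 30.035; ACTB vehicle 16.405; ACTB insulin-treated 17.535
ΔCt(vehicle) = 27.095 − 16.405 = 10.690
ΔCt(insulin-treated) = 30.035 − 17.535 = 12.500
ΔΔCt = 12.500 − 10.690 = 1.810
Fold change = 2^(−1.810) = 0.2852

0.285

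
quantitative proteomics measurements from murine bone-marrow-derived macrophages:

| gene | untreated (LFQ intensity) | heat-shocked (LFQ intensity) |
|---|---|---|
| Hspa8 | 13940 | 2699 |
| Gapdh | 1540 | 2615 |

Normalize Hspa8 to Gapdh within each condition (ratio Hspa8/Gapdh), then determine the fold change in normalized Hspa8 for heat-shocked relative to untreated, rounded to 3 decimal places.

0.114

Hspa8/Gapdh (untreated) = 13940 / 1540 = 9.0519
Hspa8/Gapdh (heat-shocked) = 2699 / 2615 = 1.0321
Fold change = 1.0321 / 9.0519 = 0.1140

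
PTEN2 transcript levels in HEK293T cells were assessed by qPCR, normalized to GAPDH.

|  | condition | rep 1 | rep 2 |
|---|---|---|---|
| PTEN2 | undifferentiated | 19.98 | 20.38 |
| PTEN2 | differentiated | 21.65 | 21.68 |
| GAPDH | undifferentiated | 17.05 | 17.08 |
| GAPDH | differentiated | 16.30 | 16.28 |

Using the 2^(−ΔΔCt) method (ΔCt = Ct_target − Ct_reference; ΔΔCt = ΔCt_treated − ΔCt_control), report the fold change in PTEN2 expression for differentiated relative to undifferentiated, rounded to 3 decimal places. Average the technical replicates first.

Mean Ct: PTEN2 undifferentiated 20.180; PTEN2 differentiated 21.665; GAPDH undifferentiated 17.065; GAPDH differentiated 16.290
ΔCt(undifferentiated) = 20.180 − 17.065 = 3.115
ΔCt(differentiated) = 21.665 − 16.290 = 5.375
ΔΔCt = 5.375 − 3.115 = 2.260
Fold change = 2^(−2.260) = 0.2088

0.209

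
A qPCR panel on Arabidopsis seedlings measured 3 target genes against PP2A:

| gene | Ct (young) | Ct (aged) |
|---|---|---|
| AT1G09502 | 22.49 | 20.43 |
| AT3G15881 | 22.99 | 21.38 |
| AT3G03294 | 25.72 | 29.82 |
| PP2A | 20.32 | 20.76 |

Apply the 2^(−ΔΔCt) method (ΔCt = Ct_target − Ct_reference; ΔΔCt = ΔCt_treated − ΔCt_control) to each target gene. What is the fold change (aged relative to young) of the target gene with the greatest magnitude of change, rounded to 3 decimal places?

AT1G09502: ΔΔCt = (20.43−20.76) − (22.49−20.32) = -0.33 − 2.17 = -2.50; fold change = 2^2.50 = 5.657
AT3G15881: ΔΔCt = (21.38−20.76) − (22.99−20.32) = 0.62 − 2.67 = -2.05; fold change = 2^2.05 = 4.141
AT3G03294: ΔΔCt = (29.82−20.76) − (25.72−20.32) = 9.06 − 5.40 = 3.66; fold change = 2^-3.66 = 0.079
AT3G03294 has the largest |ΔΔCt| = 3.66.

0.079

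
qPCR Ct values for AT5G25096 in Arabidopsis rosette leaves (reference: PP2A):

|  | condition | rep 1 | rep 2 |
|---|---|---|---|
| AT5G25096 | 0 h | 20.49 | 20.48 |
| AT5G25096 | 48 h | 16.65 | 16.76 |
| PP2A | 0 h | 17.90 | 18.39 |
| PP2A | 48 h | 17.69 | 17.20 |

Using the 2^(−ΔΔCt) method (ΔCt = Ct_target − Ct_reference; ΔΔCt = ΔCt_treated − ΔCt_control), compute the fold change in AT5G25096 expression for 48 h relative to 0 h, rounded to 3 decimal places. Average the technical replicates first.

Mean Ct: AT5G25096 0 h 20.485; AT5G25096 48 h 16.705; PP2A 0 h 18.145; PP2A 48 h 17.445
ΔCt(0 h) = 20.485 − 18.145 = 2.340
ΔCt(48 h) = 16.705 − 17.445 = -0.740
ΔΔCt = -0.740 − 2.340 = -3.080
Fold change = 2^(−(-3.080)) = 2^3.080 = 8.4561

8.456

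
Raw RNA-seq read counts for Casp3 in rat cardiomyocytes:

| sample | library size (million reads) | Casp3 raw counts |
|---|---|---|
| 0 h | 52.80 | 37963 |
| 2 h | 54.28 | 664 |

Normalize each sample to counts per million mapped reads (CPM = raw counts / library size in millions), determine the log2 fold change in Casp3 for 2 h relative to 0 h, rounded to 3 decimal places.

-5.877

CPM(0 h) = 37963 / 52.80 = 718.9962
CPM(2 h) = 664 / 54.28 = 12.2329
Fold change = 12.2329 / 718.9962 = 0.01701
log2(0.01701) = -5.8771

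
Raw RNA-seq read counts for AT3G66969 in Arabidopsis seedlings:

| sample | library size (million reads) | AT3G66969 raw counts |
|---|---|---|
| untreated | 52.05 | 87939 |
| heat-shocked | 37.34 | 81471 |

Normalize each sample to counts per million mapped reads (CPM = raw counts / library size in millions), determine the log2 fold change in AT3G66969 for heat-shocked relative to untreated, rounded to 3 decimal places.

0.369

CPM(untreated) = 87939 / 52.05 = 1689.5101
CPM(heat-shocked) = 81471 / 37.34 = 2181.8693
Fold change = 2181.8693 / 1689.5101 = 1.29142
log2(1.29142) = 0.3690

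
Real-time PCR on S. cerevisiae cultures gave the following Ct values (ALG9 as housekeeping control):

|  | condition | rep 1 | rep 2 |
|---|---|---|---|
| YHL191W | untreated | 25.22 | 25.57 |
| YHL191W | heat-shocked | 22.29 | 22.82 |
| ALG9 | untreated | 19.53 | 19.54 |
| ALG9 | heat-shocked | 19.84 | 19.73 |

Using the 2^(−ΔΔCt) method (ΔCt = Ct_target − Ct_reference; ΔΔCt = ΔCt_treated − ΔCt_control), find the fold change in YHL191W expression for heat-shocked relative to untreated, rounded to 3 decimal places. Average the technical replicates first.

8.515

Mean Ct: YHL191W untreated 25.395; YHL191W heat-shocked 22.555; ALG9 untreated 19.535; ALG9 heat-shocked 19.785
ΔCt(untreated) = 25.395 − 19.535 = 5.860
ΔCt(heat-shocked) = 22.555 − 19.785 = 2.770
ΔΔCt = 2.770 − 5.860 = -3.090
Fold change = 2^(−(-3.090)) = 2^3.090 = 8.5150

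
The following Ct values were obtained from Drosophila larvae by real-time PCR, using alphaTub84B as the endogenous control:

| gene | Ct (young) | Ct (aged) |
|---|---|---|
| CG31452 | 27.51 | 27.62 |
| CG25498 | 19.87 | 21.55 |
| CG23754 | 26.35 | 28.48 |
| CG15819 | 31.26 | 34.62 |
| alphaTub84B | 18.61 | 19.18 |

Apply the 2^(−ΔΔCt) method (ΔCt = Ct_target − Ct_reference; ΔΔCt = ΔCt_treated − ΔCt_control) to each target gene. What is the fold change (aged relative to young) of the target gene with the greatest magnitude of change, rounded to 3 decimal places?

CG31452: ΔΔCt = (27.62−19.18) − (27.51−18.61) = 8.44 − 8.90 = -0.46; fold change = 2^0.46 = 1.376
CG25498: ΔΔCt = (21.55−19.18) − (19.87−18.61) = 2.37 − 1.26 = 1.11; fold change = 2^-1.11 = 0.463
CG23754: ΔΔCt = (28.48−19.18) − (26.35−18.61) = 9.30 − 7.74 = 1.56; fold change = 2^-1.56 = 0.339
CG15819: ΔΔCt = (34.62−19.18) − (31.26−18.61) = 15.44 − 12.65 = 2.79; fold change = 2^-2.79 = 0.145
CG15819 has the largest |ΔΔCt| = 2.79.

0.145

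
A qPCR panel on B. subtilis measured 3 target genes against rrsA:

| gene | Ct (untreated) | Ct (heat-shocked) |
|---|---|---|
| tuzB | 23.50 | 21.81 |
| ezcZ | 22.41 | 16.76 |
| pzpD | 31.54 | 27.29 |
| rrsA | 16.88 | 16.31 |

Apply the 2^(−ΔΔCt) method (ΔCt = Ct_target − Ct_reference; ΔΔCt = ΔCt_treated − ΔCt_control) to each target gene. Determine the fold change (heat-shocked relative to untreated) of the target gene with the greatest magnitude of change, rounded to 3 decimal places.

tuzB: ΔΔCt = (21.81−16.31) − (23.50−16.88) = 5.50 − 6.62 = -1.12; fold change = 2^1.12 = 2.173
ezcZ: ΔΔCt = (16.76−16.31) − (22.41−16.88) = 0.45 − 5.53 = -5.08; fold change = 2^5.08 = 33.825
pzpD: ΔΔCt = (27.29−16.31) − (31.54−16.88) = 10.98 − 14.66 = -3.68; fold change = 2^3.68 = 12.817
ezcZ has the largest |ΔΔCt| = 5.08.

33.825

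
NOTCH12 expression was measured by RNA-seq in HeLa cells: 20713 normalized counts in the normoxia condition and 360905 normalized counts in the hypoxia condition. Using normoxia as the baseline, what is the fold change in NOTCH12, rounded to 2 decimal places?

17.42

Fold change = 360905 / 20713 = 17.424
NOTCH12 is upregulated.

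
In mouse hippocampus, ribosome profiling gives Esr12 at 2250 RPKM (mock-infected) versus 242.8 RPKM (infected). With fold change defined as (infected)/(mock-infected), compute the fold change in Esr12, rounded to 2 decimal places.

0.11

Fold change = 242.8 / 2250 = 0.108
Esr12 is downregulated.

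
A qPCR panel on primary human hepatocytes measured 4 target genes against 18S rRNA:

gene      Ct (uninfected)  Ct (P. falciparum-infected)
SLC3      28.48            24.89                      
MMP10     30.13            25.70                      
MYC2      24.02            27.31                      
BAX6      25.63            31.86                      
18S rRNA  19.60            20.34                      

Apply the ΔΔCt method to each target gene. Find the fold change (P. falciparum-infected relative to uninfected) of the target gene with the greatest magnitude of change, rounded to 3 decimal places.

0.022

SLC3: ΔΔCt = (24.89−20.34) − (28.48−19.60) = 4.55 − 8.88 = -4.33; fold change = 2^4.33 = 20.112
MMP10: ΔΔCt = (25.70−20.34) − (30.13−19.60) = 5.36 − 10.53 = -5.17; fold change = 2^5.17 = 36.002
MYC2: ΔΔCt = (27.31−20.34) − (24.02−19.60) = 6.97 − 4.42 = 2.55; fold change = 2^-2.55 = 0.171
BAX6: ΔΔCt = (31.86−20.34) − (25.63−19.60) = 11.52 − 6.03 = 5.49; fold change = 2^-5.49 = 0.022
BAX6 has the largest |ΔΔCt| = 5.49.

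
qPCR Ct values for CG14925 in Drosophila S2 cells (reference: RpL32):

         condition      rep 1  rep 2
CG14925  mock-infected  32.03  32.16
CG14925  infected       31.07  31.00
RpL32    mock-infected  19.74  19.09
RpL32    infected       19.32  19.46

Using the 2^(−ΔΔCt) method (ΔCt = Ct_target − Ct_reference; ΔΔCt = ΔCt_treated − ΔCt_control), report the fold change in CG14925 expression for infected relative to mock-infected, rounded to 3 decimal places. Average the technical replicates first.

2.049

Mean Ct: CG14925 mock-infected 32.095; CG14925 infected 31.035; RpL32 mock-infected 19.415; RpL32 infected 19.390
ΔCt(mock-infected) = 32.095 − 19.415 = 12.680
ΔCt(infected) = 31.035 − 19.390 = 11.645
ΔΔCt = 11.645 − 12.680 = -1.035
Fold change = 2^(−(-1.035)) = 2^1.035 = 2.0491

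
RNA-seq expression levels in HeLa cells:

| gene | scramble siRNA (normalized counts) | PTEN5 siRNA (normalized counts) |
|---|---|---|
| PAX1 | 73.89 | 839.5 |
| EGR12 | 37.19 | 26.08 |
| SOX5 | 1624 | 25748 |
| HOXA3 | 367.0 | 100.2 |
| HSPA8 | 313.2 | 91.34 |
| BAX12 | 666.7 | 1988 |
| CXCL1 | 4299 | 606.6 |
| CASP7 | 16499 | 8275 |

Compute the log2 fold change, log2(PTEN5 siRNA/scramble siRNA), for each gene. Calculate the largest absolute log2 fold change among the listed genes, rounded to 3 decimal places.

3.987

log2(839.5/73.89) = 3.506  (PAX1)
log2(26.08/37.19) = -0.512  (EGR12)
log2(25748/1624) = 3.987  (SOX5)
log2(100.2/367.0) = -1.873  (HOXA3)
log2(91.34/313.2) = -1.778  (HSPA8)
log2(1988/666.7) = 1.576  (BAX12)
log2(606.6/4299) = -2.825  (CXCL1)
log2(8275/16499) = -0.996  (CASP7)
The largest magnitude belongs to SOX5.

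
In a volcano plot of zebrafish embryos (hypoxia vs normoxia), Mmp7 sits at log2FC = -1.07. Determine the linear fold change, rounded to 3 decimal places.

0.476

Fold change = 2^(-1.07) = 0.4763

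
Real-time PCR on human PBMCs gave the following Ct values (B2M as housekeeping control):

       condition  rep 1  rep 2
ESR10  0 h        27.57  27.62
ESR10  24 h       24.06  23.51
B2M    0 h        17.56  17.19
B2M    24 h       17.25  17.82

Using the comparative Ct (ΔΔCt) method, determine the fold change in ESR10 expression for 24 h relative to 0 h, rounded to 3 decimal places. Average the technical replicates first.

Mean Ct: ESR10 0 h 27.595; ESR10 24 h 23.785; B2M 0 h 17.375; B2M 24 h 17.535
ΔCt(0 h) = 27.595 − 17.375 = 10.220
ΔCt(24 h) = 23.785 − 17.535 = 6.250
ΔΔCt = 6.250 − 10.220 = -3.970
Fold change = 2^(−(-3.970)) = 2^3.970 = 15.6707

15.671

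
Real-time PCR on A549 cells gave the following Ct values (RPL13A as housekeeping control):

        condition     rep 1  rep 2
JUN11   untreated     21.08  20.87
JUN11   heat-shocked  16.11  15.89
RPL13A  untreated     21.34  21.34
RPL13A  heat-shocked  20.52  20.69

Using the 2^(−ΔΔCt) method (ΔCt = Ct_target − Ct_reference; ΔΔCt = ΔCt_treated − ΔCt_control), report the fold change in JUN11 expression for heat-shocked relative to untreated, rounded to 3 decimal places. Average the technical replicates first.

18.896

Mean Ct: JUN11 untreated 20.975; JUN11 heat-shocked 16.000; RPL13A untreated 21.340; RPL13A heat-shocked 20.605
ΔCt(untreated) = 20.975 − 21.340 = -0.365
ΔCt(heat-shocked) = 16.000 − 20.605 = -4.605
ΔΔCt = -4.605 − (-0.365) = -4.240
Fold change = 2^(−(-4.240)) = 2^4.240 = 18.8959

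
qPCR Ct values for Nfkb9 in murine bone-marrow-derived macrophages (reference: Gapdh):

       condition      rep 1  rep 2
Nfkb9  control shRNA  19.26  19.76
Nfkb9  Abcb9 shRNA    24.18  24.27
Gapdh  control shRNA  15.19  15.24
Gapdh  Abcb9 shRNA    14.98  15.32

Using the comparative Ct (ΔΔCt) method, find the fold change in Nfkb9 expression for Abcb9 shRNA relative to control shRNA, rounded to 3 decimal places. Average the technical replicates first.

Mean Ct: Nfkb9 control shRNA 19.510; Nfkb9 Abcb9 shRNA 24.225; Gapdh control shRNA 15.215; Gapdh Abcb9 shRNA 15.150
ΔCt(control shRNA) = 19.510 − 15.215 = 4.295
ΔCt(Abcb9 shRNA) = 24.225 − 15.150 = 9.075
ΔΔCt = 9.075 − 4.295 = 4.780
Fold change = 2^(−4.780) = 0.0364

0.036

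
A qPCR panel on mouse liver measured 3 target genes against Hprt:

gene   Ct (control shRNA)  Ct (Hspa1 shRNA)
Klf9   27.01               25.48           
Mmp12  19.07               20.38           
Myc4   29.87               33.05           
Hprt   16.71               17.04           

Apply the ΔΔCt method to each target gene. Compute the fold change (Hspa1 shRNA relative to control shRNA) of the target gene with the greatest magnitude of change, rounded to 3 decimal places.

0.139

Klf9: ΔΔCt = (25.48−17.04) − (27.01−16.71) = 8.44 − 10.30 = -1.86; fold change = 2^1.86 = 3.630
Mmp12: ΔΔCt = (20.38−17.04) − (19.07−16.71) = 3.34 − 2.36 = 0.98; fold change = 2^-0.98 = 0.507
Myc4: ΔΔCt = (33.05−17.04) − (29.87−16.71) = 16.01 − 13.16 = 2.85; fold change = 2^-2.85 = 0.139
Myc4 has the largest |ΔΔCt| = 2.85.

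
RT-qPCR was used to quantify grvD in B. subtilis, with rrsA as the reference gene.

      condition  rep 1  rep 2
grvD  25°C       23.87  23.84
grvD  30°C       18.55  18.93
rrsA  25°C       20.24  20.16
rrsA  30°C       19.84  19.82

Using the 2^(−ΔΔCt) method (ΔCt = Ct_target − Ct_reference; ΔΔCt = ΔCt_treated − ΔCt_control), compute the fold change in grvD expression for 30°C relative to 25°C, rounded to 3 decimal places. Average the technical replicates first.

Mean Ct: grvD 25°C 23.855; grvD 30°C 18.740; rrsA 25°C 20.200; rrsA 30°C 19.830
ΔCt(25°C) = 23.855 − 20.200 = 3.655
ΔCt(30°C) = 18.740 − 19.830 = -1.090
ΔΔCt = -1.090 − 3.655 = -4.745
Fold change = 2^(−(-4.745)) = 2^4.745 = 26.8156

26.816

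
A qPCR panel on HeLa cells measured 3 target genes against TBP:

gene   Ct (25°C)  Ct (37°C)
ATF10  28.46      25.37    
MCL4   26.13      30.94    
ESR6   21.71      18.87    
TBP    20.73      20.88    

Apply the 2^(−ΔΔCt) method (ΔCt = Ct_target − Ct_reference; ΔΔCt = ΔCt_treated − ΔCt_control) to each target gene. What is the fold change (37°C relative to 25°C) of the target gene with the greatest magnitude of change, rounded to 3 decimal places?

0.040

ATF10: ΔΔCt = (25.37−20.88) − (28.46−20.73) = 4.49 − 7.73 = -3.24; fold change = 2^3.24 = 9.448
MCL4: ΔΔCt = (30.94−20.88) − (26.13−20.73) = 10.06 − 5.40 = 4.66; fold change = 2^-4.66 = 0.040
ESR6: ΔΔCt = (18.87−20.88) − (21.71−20.73) = -2.01 − 0.98 = -2.99; fold change = 2^2.99 = 7.945
MCL4 has the largest |ΔΔCt| = 4.66.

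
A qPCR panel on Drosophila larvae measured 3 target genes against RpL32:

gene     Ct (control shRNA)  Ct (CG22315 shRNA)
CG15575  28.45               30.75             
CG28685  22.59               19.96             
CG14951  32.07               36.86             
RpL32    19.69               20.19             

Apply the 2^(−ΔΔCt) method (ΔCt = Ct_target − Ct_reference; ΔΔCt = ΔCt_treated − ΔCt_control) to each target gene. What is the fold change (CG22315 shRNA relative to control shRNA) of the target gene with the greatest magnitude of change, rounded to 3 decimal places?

0.051

CG15575: ΔΔCt = (30.75−20.19) − (28.45−19.69) = 10.56 − 8.76 = 1.80; fold change = 2^-1.80 = 0.287
CG28685: ΔΔCt = (19.96−20.19) − (22.59−19.69) = -0.23 − 2.90 = -3.13; fold change = 2^3.13 = 8.754
CG14951: ΔΔCt = (36.86−20.19) − (32.07−19.69) = 16.67 − 12.38 = 4.29; fold change = 2^-4.29 = 0.051
CG14951 has the largest |ΔΔCt| = 4.29.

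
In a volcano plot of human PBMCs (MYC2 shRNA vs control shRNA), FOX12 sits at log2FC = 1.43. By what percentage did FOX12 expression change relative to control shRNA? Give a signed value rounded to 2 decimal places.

169.45%

Fold change = 2^(1.43) = 2.6945
Percent change = (FC − 1) × 100% = (2.6945 − 1) × 100 = 169.45%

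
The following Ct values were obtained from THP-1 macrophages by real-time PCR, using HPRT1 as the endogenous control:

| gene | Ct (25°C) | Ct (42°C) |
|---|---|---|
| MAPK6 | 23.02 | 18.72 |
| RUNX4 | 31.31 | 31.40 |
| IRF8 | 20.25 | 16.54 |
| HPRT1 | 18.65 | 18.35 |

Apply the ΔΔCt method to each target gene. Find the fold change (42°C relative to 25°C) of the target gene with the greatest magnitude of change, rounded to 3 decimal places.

MAPK6: ΔΔCt = (18.72−18.35) − (23.02−18.65) = 0.37 − 4.37 = -4.00; fold change = 2^4.00 = 16.000
RUNX4: ΔΔCt = (31.40−18.35) − (31.31−18.65) = 13.05 − 12.66 = 0.39; fold change = 2^-0.39 = 0.763
IRF8: ΔΔCt = (16.54−18.35) − (20.25−18.65) = -1.81 − 1.60 = -3.41; fold change = 2^3.41 = 10.629
MAPK6 has the largest |ΔΔCt| = 4.00.

16.000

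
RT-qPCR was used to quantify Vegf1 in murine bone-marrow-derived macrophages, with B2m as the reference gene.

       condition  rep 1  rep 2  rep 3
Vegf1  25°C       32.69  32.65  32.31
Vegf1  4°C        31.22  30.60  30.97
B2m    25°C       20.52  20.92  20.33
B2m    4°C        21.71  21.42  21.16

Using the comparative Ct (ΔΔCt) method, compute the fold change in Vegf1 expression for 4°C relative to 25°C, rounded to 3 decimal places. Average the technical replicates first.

5.502

Mean Ct: Vegf1 25°C 32.550; Vegf1 4°C 30.930; B2m 25°C 20.590; B2m 4°C 21.430
ΔCt(25°C) = 32.550 − 20.590 = 11.960
ΔCt(4°C) = 30.930 − 21.430 = 9.500
ΔΔCt = 9.500 − 11.960 = -2.460
Fold change = 2^(−(-2.460)) = 2^2.460 = 5.5022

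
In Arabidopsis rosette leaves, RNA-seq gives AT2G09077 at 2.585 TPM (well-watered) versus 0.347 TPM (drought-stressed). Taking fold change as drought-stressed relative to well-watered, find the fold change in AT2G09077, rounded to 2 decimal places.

0.13

Fold change = 0.347 / 2.585 = 0.134
AT2G09077 is downregulated.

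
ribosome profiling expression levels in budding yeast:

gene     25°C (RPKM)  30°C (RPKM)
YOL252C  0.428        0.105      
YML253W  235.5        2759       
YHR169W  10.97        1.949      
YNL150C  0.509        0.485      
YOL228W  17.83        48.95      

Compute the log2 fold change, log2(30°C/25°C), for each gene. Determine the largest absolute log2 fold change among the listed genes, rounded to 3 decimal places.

log2(0.105/0.428) = -2.027  (YOL252C)
log2(2759/235.5) = 3.550  (YML253W)
log2(1.949/10.97) = -2.493  (YHR169W)
log2(0.485/0.509) = -0.070  (YNL150C)
log2(48.95/17.83) = 1.457  (YOL228W)
The largest magnitude belongs to YML253W.

3.550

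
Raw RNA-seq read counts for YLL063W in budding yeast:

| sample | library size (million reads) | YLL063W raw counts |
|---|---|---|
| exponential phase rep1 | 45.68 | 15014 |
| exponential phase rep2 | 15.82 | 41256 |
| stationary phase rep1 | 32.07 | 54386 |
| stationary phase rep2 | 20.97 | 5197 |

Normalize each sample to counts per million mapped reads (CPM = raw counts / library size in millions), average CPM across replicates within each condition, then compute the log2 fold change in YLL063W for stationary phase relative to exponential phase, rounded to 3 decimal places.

-0.595

CPM(exponential phase rep1) = 15014 / 45.68 = 328.6778
CPM(exponential phase rep2) = 41256 / 15.82 = 2607.8382
CPM(stationary phase rep1) = 54386 / 32.07 = 1695.8528
CPM(stationary phase rep2) = 5197 / 20.97 = 247.8302
mean CPM(exponential phase) = 1468.2580; mean CPM(stationary phase) = 971.8415
Fold change = 971.8415 / 1468.2580 = 0.66190
log2(0.66190) = -0.5953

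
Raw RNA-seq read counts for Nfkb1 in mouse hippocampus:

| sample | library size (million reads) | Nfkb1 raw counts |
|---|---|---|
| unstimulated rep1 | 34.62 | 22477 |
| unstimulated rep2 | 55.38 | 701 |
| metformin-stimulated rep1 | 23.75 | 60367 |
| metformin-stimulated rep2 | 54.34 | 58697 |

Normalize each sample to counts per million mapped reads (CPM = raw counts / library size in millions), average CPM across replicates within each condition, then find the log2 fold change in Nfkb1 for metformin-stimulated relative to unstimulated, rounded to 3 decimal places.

CPM(unstimulated rep1) = 22477 / 34.62 = 649.2490
CPM(unstimulated rep2) = 701 / 55.38 = 12.6580
CPM(metformin-stimulated rep1) = 60367 / 23.75 = 2541.7684
CPM(metformin-stimulated rep2) = 58697 / 54.34 = 1080.1803
mean CPM(unstimulated) = 330.9535; mean CPM(metformin-stimulated) = 1810.9744
Fold change = 1810.9744 / 330.9535 = 5.47199
log2(5.47199) = 2.4521

2.452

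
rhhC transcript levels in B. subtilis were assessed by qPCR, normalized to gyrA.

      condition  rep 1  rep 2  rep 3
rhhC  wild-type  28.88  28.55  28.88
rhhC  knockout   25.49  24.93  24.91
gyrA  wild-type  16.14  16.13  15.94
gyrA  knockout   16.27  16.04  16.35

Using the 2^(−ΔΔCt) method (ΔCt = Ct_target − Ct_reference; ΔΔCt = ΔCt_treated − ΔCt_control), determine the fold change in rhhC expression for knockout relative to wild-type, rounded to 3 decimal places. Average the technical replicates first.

14.026

Mean Ct: rhhC wild-type 28.770; rhhC knockout 25.110; gyrA wild-type 16.070; gyrA knockout 16.220
ΔCt(wild-type) = 28.770 − 16.070 = 12.700
ΔCt(knockout) = 25.110 − 16.220 = 8.890
ΔΔCt = 8.890 − 12.700 = -3.810
Fold change = 2^(−(-3.810)) = 2^3.810 = 14.0257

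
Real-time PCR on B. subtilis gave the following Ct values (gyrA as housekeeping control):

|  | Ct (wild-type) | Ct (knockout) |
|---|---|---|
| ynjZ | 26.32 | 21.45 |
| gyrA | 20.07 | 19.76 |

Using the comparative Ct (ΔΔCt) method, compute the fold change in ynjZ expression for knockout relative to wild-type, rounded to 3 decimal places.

ΔCt(wild-type) = 26.320 − 20.070 = 6.250
ΔCt(knockout) = 21.450 − 19.760 = 1.690
ΔΔCt = 1.690 − 6.250 = -4.560
Fold change = 2^(−(-4.560)) = 2^4.560 = 23.5883

23.588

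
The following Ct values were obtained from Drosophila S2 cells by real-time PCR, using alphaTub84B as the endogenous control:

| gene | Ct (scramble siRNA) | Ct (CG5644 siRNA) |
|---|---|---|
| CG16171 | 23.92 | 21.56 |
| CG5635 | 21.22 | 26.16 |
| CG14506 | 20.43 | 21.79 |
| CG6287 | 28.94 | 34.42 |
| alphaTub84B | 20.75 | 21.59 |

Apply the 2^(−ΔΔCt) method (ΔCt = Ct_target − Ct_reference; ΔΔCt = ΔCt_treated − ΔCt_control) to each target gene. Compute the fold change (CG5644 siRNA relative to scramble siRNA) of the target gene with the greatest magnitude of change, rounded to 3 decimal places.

0.040

CG16171: ΔΔCt = (21.56−21.59) − (23.92−20.75) = -0.03 − 3.17 = -3.20; fold change = 2^3.20 = 9.190
CG5635: ΔΔCt = (26.16−21.59) − (21.22−20.75) = 4.57 − 0.47 = 4.10; fold change = 2^-4.10 = 0.058
CG14506: ΔΔCt = (21.79−21.59) − (20.43−20.75) = 0.20 − (-0.32) = 0.52; fold change = 2^-0.52 = 0.697
CG6287: ΔΔCt = (34.42−21.59) − (28.94−20.75) = 12.83 − 8.19 = 4.64; fold change = 2^-4.64 = 0.040
CG6287 has the largest |ΔΔCt| = 4.64.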